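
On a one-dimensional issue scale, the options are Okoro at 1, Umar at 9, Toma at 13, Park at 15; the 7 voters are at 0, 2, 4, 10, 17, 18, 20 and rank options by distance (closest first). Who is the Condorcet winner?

Umar

With single-peaked preferences on a line, the Condorcet winner is the candidate closest to the median voter.
The median voter (position 10) is closest to Umar at 9.
Check: Umar vs Park — voters closer to Umar: 4 of 7.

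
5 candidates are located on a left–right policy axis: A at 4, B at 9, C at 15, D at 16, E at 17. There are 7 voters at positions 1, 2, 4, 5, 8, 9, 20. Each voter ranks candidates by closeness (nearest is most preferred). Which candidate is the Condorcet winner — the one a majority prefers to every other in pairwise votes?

A

With single-peaked preferences on a line, the Condorcet winner is the candidate closest to the median voter.
The median voter (position 5) is closest to A at 4.
Check: A vs D — voters closer to A: 6 of 7.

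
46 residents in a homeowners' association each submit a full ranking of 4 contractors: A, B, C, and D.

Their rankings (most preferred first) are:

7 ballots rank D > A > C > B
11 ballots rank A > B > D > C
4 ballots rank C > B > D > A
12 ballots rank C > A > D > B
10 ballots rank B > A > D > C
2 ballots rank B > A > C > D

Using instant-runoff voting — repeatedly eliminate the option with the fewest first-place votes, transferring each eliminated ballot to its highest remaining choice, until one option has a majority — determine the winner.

A

Round 1: C 16, B 12, A 11, D 7. D has the fewest and is eliminated.
Round 2: A 18, C 16, B 12. B has the fewest and is eliminated.
Round 3: A 30, C 16. A has a majority.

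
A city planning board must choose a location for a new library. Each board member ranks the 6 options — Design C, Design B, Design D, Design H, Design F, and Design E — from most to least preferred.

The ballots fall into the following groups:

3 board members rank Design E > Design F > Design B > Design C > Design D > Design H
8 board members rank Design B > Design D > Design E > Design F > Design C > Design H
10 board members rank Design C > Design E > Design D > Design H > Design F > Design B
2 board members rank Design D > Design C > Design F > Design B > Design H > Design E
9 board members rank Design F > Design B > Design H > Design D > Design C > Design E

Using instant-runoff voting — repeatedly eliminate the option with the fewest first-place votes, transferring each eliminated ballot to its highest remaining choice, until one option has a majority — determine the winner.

Round 1: Design C 10, Design F 9, Design B 8, Design E 3, Design D 2, Design H 0. Design H has the fewest and is eliminated.
Round 2: Design C 10, Design F 9, Design B 8, Design E 3, Design D 2. Design D has the fewest and is eliminated.
Round 3: Design C 12, Design F 9, Design B 8, Design E 3. Design E has the fewest and is eliminated.
Round 4: Design C 12, Design F 12, Design B 8. Design B has the fewest and is eliminated.
Round 5: Design F 20, Design C 12. Design F has a majority.

Design F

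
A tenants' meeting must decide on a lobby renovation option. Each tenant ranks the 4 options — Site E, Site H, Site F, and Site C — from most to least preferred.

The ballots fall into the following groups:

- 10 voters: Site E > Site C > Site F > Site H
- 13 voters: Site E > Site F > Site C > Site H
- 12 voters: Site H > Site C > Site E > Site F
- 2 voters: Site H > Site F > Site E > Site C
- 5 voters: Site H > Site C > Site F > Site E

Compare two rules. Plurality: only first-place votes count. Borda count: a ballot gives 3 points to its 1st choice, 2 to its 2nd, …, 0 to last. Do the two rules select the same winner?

Yes

Plurality first-place counts: Site E 23, Site H 19, Site F 0, Site C 0 → Site E.
Borda totals: Site E 83, Site H 57, Site F 45, Site C 67 → Site E.
The two rules agree on Site E.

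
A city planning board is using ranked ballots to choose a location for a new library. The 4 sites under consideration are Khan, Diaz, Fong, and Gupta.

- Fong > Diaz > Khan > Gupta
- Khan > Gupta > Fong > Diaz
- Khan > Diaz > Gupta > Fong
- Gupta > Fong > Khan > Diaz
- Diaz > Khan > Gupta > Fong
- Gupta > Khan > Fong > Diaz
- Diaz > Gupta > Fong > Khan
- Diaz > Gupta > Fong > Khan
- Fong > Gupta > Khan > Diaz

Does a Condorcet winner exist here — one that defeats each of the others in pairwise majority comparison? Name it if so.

Head-to-head results (9 voters total):
Khan vs Diaz: Khan wins 5–4.
Khan vs Fong: Fong wins 5–4.
Khan vs Gupta: Gupta wins 5–4.
Diaz vs Fong: Fong wins 5–4.
Diaz vs Gupta: Diaz wins 5–4.
Fong vs Gupta: Gupta wins 7–2.
No candidate beats all others: Khan beats Diaz beats Gupta beats Khan, a majority cycle.

None — there is no Condorcet winner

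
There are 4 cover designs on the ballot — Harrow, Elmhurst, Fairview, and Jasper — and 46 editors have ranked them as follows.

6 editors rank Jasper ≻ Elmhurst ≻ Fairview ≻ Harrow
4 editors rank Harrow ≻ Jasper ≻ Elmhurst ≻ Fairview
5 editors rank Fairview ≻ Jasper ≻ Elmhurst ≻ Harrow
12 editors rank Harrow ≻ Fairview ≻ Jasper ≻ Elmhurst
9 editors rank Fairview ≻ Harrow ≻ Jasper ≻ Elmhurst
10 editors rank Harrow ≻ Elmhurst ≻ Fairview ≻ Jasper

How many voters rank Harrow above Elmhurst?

35

Ballots ranking Harrow above Elmhurst: 4+12+9+10 = 35.
Ballots ranking Elmhurst above Harrow: 6+5 = 11.
So 35 of 46 voters prefer Harrow to Elmhurst.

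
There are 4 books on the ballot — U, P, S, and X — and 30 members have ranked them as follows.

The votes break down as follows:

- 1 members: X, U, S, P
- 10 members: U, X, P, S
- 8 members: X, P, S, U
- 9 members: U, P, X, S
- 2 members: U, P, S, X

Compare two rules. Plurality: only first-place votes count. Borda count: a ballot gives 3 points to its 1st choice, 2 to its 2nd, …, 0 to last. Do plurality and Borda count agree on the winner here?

Yes

Plurality first-place counts: U 21, P 0, S 0, X 9 → U.
Borda totals: U 65, P 48, S 11, X 56 → U.
The two rules agree on U.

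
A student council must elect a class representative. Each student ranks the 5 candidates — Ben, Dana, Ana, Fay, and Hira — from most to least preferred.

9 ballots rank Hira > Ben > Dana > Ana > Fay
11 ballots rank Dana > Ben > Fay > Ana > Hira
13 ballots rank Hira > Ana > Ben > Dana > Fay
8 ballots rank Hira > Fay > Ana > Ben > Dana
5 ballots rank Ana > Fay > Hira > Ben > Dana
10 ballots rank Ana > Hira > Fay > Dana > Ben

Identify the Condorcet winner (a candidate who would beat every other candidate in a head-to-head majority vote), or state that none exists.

Head-to-head results (56 voters total):
Ben vs Dana: Ben wins 35–21.
Ben vs Ana: Ana wins 36–20.
Ben vs Fay: Ben wins 33–23.
Ben vs Hira: Hira wins 45–11.
Dana vs Ana: Ana wins 36–20.
Dana vs Fay: Dana wins 33–23.
Dana vs Hira: Hira wins 45–11.
Ana vs Fay: Ana wins 37–19.
Ana vs Hira: Hira wins 30–26.
Fay vs Hira: Hira wins 40–16.
Hira beats each rival — Ben (45–11), Dana (45–11), Ana (30–26), Fay (40–16) — so Hira is the Condorcet winner.

Hira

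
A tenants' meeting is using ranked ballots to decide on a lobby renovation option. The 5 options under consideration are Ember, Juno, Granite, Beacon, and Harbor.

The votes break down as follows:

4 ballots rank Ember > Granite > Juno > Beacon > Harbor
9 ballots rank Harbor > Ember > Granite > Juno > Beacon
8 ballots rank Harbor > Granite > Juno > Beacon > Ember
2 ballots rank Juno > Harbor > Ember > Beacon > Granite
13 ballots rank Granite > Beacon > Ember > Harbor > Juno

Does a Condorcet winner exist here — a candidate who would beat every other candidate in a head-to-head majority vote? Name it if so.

Harbor

Head-to-head results (36 voters total):
Ember vs Juno: Ember wins 26–10.
Ember vs Granite: Granite wins 21–15.
Ember vs Beacon: Beacon wins 21–15.
Ember vs Harbor: Harbor wins 19–17.
Juno vs Granite: Granite wins 34–2.
Juno vs Beacon: Juno wins 23–13.
Juno vs Harbor: Harbor wins 30–6.
Granite vs Beacon: Granite wins 34–2.
Granite vs Harbor: Harbor wins 19–17.
Beacon vs Harbor: Harbor wins 19–17.
Harbor beats each rival — Ember (19–17), Juno (30–6), Granite (19–17), Beacon (19–17) — so Harbor is the Condorcet winner.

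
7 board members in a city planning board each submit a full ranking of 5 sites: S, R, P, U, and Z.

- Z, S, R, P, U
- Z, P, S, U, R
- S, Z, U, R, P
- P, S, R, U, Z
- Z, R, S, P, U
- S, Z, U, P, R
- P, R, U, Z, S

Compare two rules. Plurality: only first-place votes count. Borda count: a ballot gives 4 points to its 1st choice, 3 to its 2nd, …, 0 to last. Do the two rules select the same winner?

Yes

Plurality first-place counts: S 2, R 0, P 2, U 0, Z 3 → Z.
Borda totals: S 18, R 11, P 14, U 8, Z 19 → Z.
The two rules agree on Z.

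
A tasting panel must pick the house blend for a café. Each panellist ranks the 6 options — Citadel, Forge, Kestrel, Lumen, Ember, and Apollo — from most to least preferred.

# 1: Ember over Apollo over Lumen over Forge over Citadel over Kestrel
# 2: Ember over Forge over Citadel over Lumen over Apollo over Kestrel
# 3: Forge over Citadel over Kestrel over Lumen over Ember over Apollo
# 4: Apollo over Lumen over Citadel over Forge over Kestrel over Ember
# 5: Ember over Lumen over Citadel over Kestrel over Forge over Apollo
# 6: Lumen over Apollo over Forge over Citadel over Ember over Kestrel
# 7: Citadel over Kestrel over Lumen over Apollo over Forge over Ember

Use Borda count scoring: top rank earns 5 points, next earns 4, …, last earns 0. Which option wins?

Lumen

Borda scores:
  Citadel: 1 + 3 + 4 + 3 + 3 + 2 + 5 = 21
  Forge: 2 + 4 + 5 + 2 + 1 + 3 + 1 = 18
  Kestrel: 0 + 0 + 3 + 1 + 2 + 0 + 4 = 10
  Lumen: 3 + 2 + 2 + 4 + 4 + 5 + 3 = 23
  Ember: 5 + 5 + 1 + 0 + 5 + 1 + 0 = 17
  Apollo: 4 + 1 + 0 + 5 + 0 + 4 + 2 = 16
Lumen has the highest total.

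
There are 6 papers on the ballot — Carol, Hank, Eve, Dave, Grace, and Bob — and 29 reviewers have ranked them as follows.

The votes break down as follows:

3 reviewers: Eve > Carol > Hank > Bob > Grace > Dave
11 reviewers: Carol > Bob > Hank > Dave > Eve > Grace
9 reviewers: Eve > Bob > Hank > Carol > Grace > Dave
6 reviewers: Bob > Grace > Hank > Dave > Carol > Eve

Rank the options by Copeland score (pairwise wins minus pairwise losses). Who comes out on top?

Pairwise results:
  Carol vs Hank: Hank wins 15–14.
  Carol vs Eve: Carol wins 17–12.
  Carol vs Dave: Carol wins 23–6.
  Carol vs Grace: Carol wins 23–6.
  Carol vs Bob: Bob wins 15–14.
  Hank vs Eve: Hank wins 17–12.
  Hank vs Dave: Hank wins 29–0.
  Hank vs Grace: Hank wins 23–6.
  Hank vs Bob: Bob wins 26–3.
  Eve vs Dave: Dave wins 17–12.
  Eve vs Grace: Eve wins 23–6.
  Eve vs Bob: Bob wins 17–12.
  Dave vs Grace: Grace wins 18–11.
  Dave vs Bob: Bob wins 29–0.
  Grace vs Bob: Bob wins 29–0.
Copeland scores (wins − losses):
  Carol: 3 − 2 = 1
  Hank: 4 − 1 = 3
  Eve: 1 − 4 = -3
  Dave: 1 − 4 = -3
  Grace: 1 − 4 = -3
  Bob: 5 − 0 = 5
Bob has the best Copeland score.

Bob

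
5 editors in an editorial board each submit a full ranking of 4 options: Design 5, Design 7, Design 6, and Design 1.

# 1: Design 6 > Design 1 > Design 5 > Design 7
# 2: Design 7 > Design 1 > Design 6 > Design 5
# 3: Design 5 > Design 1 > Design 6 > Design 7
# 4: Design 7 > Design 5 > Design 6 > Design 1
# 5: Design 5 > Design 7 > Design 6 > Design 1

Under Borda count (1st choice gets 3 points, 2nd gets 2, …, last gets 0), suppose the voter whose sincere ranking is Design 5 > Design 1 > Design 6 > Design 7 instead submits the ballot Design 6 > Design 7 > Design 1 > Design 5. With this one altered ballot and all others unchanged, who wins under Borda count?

Borda totals with the altered ballot: Design 5 6, Design 7 10, Design 6 9, Design 1 5.
The switch changes the winner from Design 5 to Design 7.

Design 7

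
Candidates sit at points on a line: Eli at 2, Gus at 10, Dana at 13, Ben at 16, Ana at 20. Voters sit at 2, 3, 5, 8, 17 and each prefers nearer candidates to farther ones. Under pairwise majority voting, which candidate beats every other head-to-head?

With single-peaked preferences on a line, the Condorcet winner is the candidate closest to the median voter.
The median voter (position 5) is closest to Eli at 2.
Check: Eli vs Gus — voters closer to Eli: 3 of 5.

Eli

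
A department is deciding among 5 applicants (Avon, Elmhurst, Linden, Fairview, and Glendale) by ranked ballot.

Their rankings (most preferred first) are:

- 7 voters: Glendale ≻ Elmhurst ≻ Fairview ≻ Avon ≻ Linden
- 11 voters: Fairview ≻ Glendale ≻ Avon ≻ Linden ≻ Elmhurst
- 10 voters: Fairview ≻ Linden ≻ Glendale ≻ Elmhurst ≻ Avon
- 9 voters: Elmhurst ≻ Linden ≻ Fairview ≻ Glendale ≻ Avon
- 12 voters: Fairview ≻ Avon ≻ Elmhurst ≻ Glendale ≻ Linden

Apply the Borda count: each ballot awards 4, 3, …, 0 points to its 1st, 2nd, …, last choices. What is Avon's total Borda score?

Borda scores:
  Avon: 7·1 + 11·2 + 10·0 + 9·0 + 12·3 = 65
  Elmhurst: 7·3 + 11·0 + 10·1 + 9·4 + 12·2 = 91
  Linden: 7·0 + 11·1 + 10·3 + 9·3 + 12·0 = 68
  Fairview: 7·2 + 11·4 + 10·4 + 9·2 + 12·4 = 164
  Glendale: 7·4 + 11·3 + 10·2 + 9·1 + 12·1 = 102

65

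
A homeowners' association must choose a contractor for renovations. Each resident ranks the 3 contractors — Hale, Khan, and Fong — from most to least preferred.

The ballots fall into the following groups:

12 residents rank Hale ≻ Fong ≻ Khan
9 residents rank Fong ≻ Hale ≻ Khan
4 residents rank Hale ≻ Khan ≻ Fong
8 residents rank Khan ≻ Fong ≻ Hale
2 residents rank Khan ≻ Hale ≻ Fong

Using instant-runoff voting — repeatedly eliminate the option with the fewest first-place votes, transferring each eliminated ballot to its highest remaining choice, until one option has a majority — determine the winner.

Hale

Round 1: Hale 16, Khan 10, Fong 9. Fong has the fewest and is eliminated.
Round 2: Hale 25, Khan 10. Hale has a majority.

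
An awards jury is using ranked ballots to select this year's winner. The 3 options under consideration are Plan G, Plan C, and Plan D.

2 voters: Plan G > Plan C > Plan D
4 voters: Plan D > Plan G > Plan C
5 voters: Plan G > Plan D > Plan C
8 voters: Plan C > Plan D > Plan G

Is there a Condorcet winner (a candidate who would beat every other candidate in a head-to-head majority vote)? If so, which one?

No Condorcet winner

Head-to-head results (19 voters total):
Plan G vs Plan C: Plan G wins 11–8.
Plan G vs Plan D: Plan D wins 12–7.
Plan C vs Plan D: Plan C wins 10–9.
No candidate beats all others: Plan G beats Plan C beats Plan D beats Plan G, a majority cycle.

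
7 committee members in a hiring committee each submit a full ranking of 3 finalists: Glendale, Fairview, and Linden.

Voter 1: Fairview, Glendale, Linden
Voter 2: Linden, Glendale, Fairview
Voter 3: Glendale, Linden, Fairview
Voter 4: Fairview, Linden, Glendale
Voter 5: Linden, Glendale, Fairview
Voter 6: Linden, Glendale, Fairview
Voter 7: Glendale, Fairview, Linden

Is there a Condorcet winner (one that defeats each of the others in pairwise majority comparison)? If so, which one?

Head-to-head results (7 voters total):
Glendale vs Fairview: Glendale wins 5–2.
Glendale vs Linden: Linden wins 4–3.
Fairview vs Linden: Linden wins 4–3.
Linden beats each rival — Glendale (4–3), Fairview (4–3) — so Linden is the Condorcet winner.

Linden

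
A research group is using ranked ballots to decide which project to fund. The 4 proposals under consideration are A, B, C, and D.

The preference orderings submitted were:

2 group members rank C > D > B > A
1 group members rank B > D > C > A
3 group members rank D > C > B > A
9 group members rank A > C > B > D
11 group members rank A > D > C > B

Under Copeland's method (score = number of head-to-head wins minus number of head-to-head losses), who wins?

Pairwise results:
  A vs B: A wins 20–6.
  A vs C: A wins 20–6.
  A vs D: A wins 20–6.
  B vs C: C wins 25–1.
  B vs D: D wins 16–10.
  C vs D: D wins 15–11.
Copeland scores (wins − losses):
  A: 3 − 0 = 3
  B: 0 − 3 = -3
  C: 1 − 2 = -1
  D: 2 − 1 = 1
A has the best Copeland score.

A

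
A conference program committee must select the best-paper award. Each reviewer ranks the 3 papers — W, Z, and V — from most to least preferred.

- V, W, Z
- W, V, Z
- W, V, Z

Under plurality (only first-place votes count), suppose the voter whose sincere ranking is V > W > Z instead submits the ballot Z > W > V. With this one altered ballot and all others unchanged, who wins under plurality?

W

First-place totals with the altered ballot: W 2, Z 1, V 0.
The winner is unchanged: still W.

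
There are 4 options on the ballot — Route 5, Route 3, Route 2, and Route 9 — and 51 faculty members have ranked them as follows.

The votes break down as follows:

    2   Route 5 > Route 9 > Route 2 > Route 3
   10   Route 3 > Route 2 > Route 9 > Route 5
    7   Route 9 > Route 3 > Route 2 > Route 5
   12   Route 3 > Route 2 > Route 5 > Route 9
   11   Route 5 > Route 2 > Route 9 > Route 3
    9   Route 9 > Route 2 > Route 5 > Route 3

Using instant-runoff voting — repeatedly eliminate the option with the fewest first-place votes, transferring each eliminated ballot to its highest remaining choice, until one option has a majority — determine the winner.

Route 9

Round 1: Route 3 22, Route 9 16, Route 5 13, Route 2 0. Route 2 has the fewest and is eliminated.
Round 2: Route 3 22, Route 9 16, Route 5 13. Route 5 has the fewest and is eliminated.
Round 3: Route 9 29, Route 3 22. Route 9 has a majority.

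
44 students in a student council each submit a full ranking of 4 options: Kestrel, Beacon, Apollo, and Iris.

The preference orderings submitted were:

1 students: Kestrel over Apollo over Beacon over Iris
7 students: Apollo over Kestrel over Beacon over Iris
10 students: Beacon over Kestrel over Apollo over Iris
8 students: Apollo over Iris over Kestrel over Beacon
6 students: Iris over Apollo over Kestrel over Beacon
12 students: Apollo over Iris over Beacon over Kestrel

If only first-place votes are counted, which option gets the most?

Apollo

First-place vote totals:
  Kestrel: 1
  Beacon: 10
  Apollo: 27
  Iris: 6
Apollo has the most first-place votes.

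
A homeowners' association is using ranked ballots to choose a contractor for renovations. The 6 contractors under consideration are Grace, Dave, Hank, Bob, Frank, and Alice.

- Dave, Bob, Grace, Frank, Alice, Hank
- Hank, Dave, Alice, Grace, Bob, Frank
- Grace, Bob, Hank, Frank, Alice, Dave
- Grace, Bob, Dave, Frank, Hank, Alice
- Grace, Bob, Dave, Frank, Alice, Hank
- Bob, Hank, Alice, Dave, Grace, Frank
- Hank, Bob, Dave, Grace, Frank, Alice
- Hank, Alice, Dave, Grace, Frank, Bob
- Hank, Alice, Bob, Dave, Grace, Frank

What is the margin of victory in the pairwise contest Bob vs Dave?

Ballots ranking Bob above Dave: 6.
Ballots ranking Dave above Bob: 3.
Bob wins 6–3, a margin of 3.

3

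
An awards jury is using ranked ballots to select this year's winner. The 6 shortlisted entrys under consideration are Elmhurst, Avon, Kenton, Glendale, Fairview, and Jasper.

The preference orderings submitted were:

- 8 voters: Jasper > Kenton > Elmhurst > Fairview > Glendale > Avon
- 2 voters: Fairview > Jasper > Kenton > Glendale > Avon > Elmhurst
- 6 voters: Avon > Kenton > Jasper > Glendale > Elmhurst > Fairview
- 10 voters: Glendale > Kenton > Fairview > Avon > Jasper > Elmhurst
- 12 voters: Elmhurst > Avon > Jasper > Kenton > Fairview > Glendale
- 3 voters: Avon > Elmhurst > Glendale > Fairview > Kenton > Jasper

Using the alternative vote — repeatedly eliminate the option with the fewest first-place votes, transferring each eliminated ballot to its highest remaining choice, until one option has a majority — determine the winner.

Jasper

Round 1: Elmhurst 12, Glendale 10, Avon 9, Jasper 8, Fairview 2, Kenton 0. Kenton has the fewest and is eliminated.
Round 2: Elmhurst 12, Glendale 10, Avon 9, Jasper 8, Fairview 2. Fairview has the fewest and is eliminated.
Round 3: Elmhurst 12, Glendale 10, Jasper 10, Avon 9. Avon has the fewest and is eliminated.
Round 4: Jasper 16, Elmhurst 15, Glendale 10. Glendale has the fewest and is eliminated.
Round 5: Jasper 26, Elmhurst 15. Jasper has a majority.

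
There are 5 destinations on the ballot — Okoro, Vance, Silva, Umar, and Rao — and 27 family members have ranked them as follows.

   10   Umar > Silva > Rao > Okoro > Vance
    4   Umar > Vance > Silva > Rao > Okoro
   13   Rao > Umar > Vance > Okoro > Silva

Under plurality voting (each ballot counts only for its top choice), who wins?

First-place vote totals:
  Okoro: 0
  Vance: 0
  Silva: 0
  Umar: 14
  Rao: 13
Umar has the most first-place votes.

Umar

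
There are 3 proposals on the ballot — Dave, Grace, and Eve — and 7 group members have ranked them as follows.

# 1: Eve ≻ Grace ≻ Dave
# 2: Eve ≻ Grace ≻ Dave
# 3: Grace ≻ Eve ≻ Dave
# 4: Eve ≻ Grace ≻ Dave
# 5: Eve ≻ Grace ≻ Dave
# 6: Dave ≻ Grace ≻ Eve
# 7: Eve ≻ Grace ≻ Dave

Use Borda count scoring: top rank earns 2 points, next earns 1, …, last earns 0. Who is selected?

Eve

Borda scores:
  Dave: 0 + 0 + 0 + 0 + 0 + 2 + 0 = 2
  Grace: 1 + 1 + 2 + 1 + 1 + 1 + 1 = 8
  Eve: 2 + 2 + 1 + 2 + 2 + 0 + 2 = 11
Eve has the highest total.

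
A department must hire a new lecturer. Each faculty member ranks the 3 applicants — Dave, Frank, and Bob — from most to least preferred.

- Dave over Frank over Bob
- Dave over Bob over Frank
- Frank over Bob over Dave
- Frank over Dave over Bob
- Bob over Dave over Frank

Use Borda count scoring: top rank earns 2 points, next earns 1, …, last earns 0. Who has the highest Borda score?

Dave

Borda scores:
  Dave: 2 + 2 + 0 + 1 + 1 = 6
  Frank: 1 + 0 + 2 + 2 + 0 = 5
  Bob: 0 + 1 + 1 + 0 + 2 = 4
Dave has the highest total.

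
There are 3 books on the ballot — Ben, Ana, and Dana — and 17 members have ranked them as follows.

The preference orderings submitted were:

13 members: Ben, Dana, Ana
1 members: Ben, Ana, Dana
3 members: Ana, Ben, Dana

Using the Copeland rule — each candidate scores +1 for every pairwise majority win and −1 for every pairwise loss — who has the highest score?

Ben

Pairwise results:
  Ben vs Ana: Ben wins 14–3.
  Ben vs Dana: Ben wins 17–0.
  Ana vs Dana: Dana wins 13–4.
Copeland scores (wins − losses):
  Ben: 2 − 0 = 2
  Ana: 0 − 2 = -2
  Dana: 1 − 1 = 0
Ben has the best Copeland score.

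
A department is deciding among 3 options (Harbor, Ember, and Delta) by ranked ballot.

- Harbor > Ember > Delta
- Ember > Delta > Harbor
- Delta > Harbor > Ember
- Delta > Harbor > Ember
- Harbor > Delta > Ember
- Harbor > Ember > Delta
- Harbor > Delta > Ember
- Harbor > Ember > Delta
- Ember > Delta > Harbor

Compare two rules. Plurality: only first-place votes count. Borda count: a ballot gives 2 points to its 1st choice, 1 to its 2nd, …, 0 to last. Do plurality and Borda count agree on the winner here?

Yes

Plurality first-place counts: Harbor 5, Ember 2, Delta 2 → Harbor.
Borda totals: Harbor 12, Ember 7, Delta 8 → Harbor.
The two rules agree on Harbor.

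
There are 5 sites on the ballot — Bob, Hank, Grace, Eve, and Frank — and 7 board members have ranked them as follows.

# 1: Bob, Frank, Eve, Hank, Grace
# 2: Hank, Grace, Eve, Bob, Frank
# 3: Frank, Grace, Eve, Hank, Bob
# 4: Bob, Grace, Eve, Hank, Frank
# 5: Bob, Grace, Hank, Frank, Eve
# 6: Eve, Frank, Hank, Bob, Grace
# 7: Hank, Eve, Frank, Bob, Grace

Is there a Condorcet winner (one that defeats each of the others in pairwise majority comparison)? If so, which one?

None — there is no Condorcet winner

Head-to-head results (7 voters total):
Bob vs Hank: Hank wins 4–3.
Bob vs Grace: Bob wins 5–2.
Bob vs Eve: Eve wins 4–3.
Bob vs Frank: Bob wins 4–3.
Hank vs Grace: Hank wins 4–3.
Hank vs Eve: Eve wins 4–3.
Hank vs Frank: Hank wins 4–3.
Grace vs Eve: Grace wins 4–3.
Grace vs Frank: Frank wins 4–3.
Eve vs Frank: Eve wins 4–3.
No candidate beats all others: Bob beats Grace beats Eve beats Bob, a majority cycle.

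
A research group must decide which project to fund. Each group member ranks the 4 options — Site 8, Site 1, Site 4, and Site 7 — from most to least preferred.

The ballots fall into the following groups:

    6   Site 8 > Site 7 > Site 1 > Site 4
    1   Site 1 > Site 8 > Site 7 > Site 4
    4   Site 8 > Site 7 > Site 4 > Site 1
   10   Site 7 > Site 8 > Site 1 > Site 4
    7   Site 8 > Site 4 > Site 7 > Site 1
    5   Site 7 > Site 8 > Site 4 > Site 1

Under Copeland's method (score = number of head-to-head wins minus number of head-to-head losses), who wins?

Pairwise results:
  Site 8 vs Site 1: Site 8 wins 32–1.
  Site 8 vs Site 4: Site 8 wins 33–0.
  Site 8 vs Site 7: Site 8 wins 18–15.
  Site 1 vs Site 4: Site 1 wins 17–16.
  Site 1 vs Site 7: Site 7 wins 32–1.
  Site 4 vs Site 7: Site 7 wins 26–7.
Copeland scores (wins − losses):
  Site 8: 3 − 0 = 3
  Site 1: 1 − 2 = -1
  Site 4: 0 − 3 = -3
  Site 7: 2 − 1 = 1
Site 8 has the best Copeland score.

Site 8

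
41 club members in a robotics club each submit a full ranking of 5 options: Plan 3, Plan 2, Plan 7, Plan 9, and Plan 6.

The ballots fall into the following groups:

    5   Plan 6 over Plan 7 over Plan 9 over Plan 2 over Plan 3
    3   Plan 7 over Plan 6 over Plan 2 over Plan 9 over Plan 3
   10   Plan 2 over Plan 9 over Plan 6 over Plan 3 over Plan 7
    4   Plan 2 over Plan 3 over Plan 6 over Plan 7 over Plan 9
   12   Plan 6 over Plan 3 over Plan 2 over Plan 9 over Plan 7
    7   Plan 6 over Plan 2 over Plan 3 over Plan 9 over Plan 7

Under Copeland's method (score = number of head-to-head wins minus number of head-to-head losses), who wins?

Pairwise results:
  Plan 3 vs Plan 2: Plan 2 wins 29–12.
  Plan 3 vs Plan 7: Plan 3 wins 33–8.
  Plan 3 vs Plan 9: Plan 3 wins 23–18.
  Plan 3 vs Plan 6: Plan 6 wins 37–4.
  Plan 2 vs Plan 7: Plan 2 wins 33–8.
  Plan 2 vs Plan 9: Plan 2 wins 36–5.
  Plan 2 vs Plan 6: Plan 6 wins 27–14.
  Plan 7 vs Plan 9: Plan 9 wins 29–12.
  Plan 7 vs Plan 6: Plan 6 wins 38–3.
  Plan 9 vs Plan 6: Plan 6 wins 31–10.
Copeland scores (wins − losses):
  Plan 3: 2 − 2 = 0
  Plan 2: 3 − 1 = 2
  Plan 7: 0 − 4 = -4
  Plan 9: 1 − 3 = -2
  Plan 6: 4 − 0 = 4
Plan 6 has the best Copeland score.

Plan 6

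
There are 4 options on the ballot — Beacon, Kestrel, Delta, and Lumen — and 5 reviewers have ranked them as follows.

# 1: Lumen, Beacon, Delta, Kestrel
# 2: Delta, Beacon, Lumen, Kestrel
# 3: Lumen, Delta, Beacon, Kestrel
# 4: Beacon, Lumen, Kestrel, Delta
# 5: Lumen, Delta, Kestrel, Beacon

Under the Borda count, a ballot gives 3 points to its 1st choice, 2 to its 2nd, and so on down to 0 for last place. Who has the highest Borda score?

Lumen

Borda scores:
  Beacon: 2 + 2 + 1 + 3 + 0 = 8
  Kestrel: 0 + 0 + 0 + 1 + 1 = 2
  Delta: 1 + 3 + 2 + 0 + 2 = 8
  Lumen: 3 + 1 + 3 + 2 + 3 = 12
Lumen has the highest total.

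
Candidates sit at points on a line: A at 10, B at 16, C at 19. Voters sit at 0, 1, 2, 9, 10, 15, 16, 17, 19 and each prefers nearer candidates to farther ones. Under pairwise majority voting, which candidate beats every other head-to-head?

With single-peaked preferences on a line, the Condorcet winner is the candidate closest to the median voter.
The median voter (position 10) is closest to A at 10.
Check: A vs C — voters closer to A: 5 of 9.

A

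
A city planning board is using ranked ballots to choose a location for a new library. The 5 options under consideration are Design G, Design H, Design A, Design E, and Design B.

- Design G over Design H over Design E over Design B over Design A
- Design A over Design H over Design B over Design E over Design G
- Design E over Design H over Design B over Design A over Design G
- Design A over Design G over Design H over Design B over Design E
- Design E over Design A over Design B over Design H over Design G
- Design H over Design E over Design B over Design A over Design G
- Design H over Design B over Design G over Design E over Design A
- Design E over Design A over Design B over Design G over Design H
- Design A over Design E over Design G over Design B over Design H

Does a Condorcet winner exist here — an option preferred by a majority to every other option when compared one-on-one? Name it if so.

There is no Condorcet winner

Head-to-head results (9 voters total):
Design G vs Design H: Design H wins 5–4.
Design G vs Design A: Design A wins 7–2.
Design G vs Design E: Design E wins 6–3.
Design G vs Design B: Design B wins 6–3.
Design H vs Design A: Design A wins 5–4.
Design H vs Design E: Design H wins 5–4.
Design H vs Design B: Design H wins 6–3.
Design A vs Design E: Design E wins 6–3.
Design A vs Design B: Design A wins 5–4.
Design E vs Design B: Design E wins 6–3.
No candidate beats all others: Design H beats Design E beats Design A beats Design H, a majority cycle.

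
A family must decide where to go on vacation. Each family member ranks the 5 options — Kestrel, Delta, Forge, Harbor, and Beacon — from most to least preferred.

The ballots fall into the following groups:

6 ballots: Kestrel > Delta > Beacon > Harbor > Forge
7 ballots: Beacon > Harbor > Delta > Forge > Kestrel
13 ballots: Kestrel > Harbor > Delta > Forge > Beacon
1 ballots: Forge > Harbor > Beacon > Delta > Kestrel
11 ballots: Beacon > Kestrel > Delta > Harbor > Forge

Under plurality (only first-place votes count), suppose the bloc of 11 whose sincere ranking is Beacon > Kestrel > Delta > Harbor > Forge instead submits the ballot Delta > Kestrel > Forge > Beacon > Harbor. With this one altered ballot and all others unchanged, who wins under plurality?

First-place totals with the altered ballot: Kestrel 19, Delta 11, Forge 1, Harbor 0, Beacon 7.
The winner is unchanged: still Kestrel.

Kestrel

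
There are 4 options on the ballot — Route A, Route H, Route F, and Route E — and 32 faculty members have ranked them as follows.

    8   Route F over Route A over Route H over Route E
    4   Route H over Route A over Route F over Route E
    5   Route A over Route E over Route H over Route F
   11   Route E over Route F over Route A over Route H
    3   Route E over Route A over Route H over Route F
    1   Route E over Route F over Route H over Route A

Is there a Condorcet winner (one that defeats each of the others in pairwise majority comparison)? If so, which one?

Head-to-head results (32 voters total):
Route A vs Route H: Route A wins 27–5.
Route A vs Route F: Route F wins 20–12.
Route A vs Route E: Route A wins 17–15.
Route H vs Route F: Route F wins 20–12.
Route H vs Route E: Route E wins 20–12.
Route F vs Route E: Route E wins 20–12.
No candidate beats all others: Route A beats Route E beats Route F beats Route A, a majority cycle.

No Condorcet winner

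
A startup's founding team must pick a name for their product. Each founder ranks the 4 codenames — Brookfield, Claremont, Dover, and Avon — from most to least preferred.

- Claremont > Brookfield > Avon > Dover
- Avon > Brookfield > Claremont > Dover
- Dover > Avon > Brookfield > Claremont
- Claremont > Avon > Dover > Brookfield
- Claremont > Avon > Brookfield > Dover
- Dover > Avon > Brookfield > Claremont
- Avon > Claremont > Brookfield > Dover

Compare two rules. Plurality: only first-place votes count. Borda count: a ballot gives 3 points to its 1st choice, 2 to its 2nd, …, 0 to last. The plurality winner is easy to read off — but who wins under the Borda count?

Plurality first-place counts: Brookfield 0, Claremont 3, Dover 2, Avon 2 → Claremont.
Borda totals: Brookfield 8, Claremont 12, Dover 7, Avon 15 → Avon.

Avon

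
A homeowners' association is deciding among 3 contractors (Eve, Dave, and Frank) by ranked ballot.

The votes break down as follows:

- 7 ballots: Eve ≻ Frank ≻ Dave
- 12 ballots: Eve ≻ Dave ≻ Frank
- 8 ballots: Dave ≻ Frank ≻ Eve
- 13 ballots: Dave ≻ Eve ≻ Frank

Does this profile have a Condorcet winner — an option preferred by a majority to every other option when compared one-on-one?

Head-to-head results (40 voters total):
Eve vs Dave: Dave wins 21–19.
Eve vs Frank: Eve wins 32–8.
Dave vs Frank: Dave wins 33–7.
Dave beats each rival — Eve (21–19), Frank (33–7) — so Dave is the Condorcet winner.

Yes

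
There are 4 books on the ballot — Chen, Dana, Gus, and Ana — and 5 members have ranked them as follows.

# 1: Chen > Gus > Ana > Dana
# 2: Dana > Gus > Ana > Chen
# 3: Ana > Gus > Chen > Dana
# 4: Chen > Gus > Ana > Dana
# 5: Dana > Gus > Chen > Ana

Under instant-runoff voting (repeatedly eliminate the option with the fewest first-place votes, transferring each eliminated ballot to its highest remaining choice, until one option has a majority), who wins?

Round 1: Chen 2, Dana 2, Ana 1, Gus 0. Gus has the fewest and is eliminated.
Round 2: Chen 2, Dana 2, Ana 1. Ana has the fewest and is eliminated.
Round 3: Chen 3, Dana 2. Chen has a majority.

Chen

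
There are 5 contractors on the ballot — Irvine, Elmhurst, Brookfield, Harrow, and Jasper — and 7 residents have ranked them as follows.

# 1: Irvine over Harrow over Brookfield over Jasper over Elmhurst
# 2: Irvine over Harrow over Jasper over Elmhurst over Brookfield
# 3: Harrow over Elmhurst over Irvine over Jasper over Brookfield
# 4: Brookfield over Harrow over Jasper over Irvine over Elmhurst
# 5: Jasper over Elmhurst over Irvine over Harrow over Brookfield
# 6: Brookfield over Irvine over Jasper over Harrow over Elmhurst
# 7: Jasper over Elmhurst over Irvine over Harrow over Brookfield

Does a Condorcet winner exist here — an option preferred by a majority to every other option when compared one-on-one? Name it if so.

Irvine

Head-to-head results (7 voters total):
Irvine vs Elmhurst: Irvine wins 4–3.
Irvine vs Brookfield: Irvine wins 5–2.
Irvine vs Harrow: Irvine wins 5–2.
Irvine vs Jasper: Irvine wins 4–3.
Elmhurst vs Brookfield: Elmhurst wins 4–3.
Elmhurst vs Harrow: Harrow wins 5–2.
Elmhurst vs Jasper: Jasper wins 6–1.
Brookfield vs Harrow: Harrow wins 5–2.
Brookfield vs Jasper: Jasper wins 4–3.
Harrow vs Jasper: Harrow wins 4–3.
Irvine beats each rival — Elmhurst (4–3), Brookfield (5–2), Harrow (5–2), Jasper (4–3) — so Irvine is the Condorcet winner.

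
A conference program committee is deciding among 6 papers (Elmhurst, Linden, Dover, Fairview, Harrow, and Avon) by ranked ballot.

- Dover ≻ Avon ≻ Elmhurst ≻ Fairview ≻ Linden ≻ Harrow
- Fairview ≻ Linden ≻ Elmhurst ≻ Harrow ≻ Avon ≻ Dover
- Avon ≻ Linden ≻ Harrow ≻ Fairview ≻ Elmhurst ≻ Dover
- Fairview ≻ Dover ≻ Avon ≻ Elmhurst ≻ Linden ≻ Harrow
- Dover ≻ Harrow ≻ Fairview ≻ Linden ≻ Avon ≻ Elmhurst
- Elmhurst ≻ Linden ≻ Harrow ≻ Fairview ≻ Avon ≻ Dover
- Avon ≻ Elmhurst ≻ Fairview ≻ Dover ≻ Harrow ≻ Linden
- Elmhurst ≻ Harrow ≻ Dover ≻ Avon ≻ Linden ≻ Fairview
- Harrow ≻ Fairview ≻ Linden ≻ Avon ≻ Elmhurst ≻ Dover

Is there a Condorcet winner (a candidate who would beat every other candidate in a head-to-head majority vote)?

Head-to-head results (9 voters total):
Elmhurst vs Linden: Elmhurst wins 5–4.
Elmhurst vs Dover: Elmhurst wins 6–3.
Elmhurst vs Fairview: Fairview wins 5–4.
Elmhurst vs Harrow: Elmhurst wins 6–3.
Elmhurst vs Avon: Avon wins 6–3.
Linden vs Dover: Dover wins 5–4.
Linden vs Fairview: Fairview wins 6–3.
Linden vs Harrow: Linden wins 5–4.
Linden vs Avon: Avon wins 5–4.
Dover vs Fairview: Fairview wins 6–3.
Dover vs Harrow: Harrow wins 5–4.
Dover vs Avon: Avon wins 5–4.
Fairview vs Harrow: Harrow wins 5–4.
Fairview vs Avon: Fairview wins 5–4.
Harrow vs Avon: Harrow wins 5–4.
No candidate beats all others: Elmhurst beats Harrow beats Fairview beats Elmhurst, a majority cycle.

No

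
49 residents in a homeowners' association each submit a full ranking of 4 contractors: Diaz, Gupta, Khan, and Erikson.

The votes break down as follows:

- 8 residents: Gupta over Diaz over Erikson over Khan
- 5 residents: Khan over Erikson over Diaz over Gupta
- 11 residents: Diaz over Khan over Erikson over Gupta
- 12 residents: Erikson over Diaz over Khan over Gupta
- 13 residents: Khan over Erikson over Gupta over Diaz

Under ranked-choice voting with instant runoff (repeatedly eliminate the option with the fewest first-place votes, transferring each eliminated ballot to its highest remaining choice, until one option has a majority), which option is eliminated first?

Round 1: Khan 18, Erikson 12, Diaz 11, Gupta 8. Gupta has the fewest and is eliminated.
Round 2: Diaz 19, Khan 18, Erikson 12. Erikson has the fewest and is eliminated.
Round 3: Diaz 31, Khan 18. Diaz has a majority.

Gupta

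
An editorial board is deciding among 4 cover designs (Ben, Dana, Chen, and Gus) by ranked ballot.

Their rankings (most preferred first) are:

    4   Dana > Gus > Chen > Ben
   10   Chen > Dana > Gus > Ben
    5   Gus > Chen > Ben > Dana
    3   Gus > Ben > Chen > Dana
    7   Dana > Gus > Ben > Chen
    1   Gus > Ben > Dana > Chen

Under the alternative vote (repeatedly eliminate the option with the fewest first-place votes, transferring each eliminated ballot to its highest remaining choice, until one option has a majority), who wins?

Chen

Round 1: Dana 11, Chen 10, Gus 9, Ben 0. Ben has the fewest and is eliminated.
Round 2: Dana 11, Chen 10, Gus 9. Gus has the fewest and is eliminated.
Round 3: Chen 18, Dana 12. Chen has a majority.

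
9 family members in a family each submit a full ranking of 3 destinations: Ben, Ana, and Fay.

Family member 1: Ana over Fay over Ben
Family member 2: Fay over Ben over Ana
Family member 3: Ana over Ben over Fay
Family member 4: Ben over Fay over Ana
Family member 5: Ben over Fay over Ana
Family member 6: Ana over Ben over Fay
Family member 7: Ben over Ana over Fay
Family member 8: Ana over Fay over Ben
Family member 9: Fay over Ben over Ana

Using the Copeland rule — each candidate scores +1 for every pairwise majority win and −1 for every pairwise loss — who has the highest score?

Pairwise results:
  Ben vs Ana: Ben wins 5–4.
  Ben vs Fay: Ben wins 5–4.
  Ana vs Fay: Ana wins 5–4.
Copeland scores (wins − losses):
  Ben: 2 − 0 = 2
  Ana: 1 − 1 = 0
  Fay: 0 − 2 = -2
Ben has the best Copeland score.

Ben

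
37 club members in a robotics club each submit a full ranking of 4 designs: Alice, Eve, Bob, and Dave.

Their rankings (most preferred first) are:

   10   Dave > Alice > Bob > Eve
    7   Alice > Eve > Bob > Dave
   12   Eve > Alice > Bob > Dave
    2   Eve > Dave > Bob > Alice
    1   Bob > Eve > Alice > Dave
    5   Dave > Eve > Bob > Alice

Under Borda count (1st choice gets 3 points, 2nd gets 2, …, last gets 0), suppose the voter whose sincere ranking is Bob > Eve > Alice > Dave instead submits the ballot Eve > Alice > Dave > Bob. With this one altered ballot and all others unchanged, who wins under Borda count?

Eve

Borda totals with the altered ballot: Alice 67, Eve 69, Bob 36, Dave 50.
The winner is unchanged: still Eve.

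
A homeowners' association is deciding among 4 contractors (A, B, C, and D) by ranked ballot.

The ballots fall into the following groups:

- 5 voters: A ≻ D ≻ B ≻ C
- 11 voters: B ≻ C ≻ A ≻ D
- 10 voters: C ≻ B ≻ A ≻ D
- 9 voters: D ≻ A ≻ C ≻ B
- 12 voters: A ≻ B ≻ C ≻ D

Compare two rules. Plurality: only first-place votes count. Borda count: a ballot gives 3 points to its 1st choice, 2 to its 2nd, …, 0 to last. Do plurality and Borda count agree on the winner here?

Yes

Plurality first-place counts: A 17, B 11, C 10, D 9 → A.
Borda totals: A 90, B 82, C 73, D 37 → A.
The two rules agree on A.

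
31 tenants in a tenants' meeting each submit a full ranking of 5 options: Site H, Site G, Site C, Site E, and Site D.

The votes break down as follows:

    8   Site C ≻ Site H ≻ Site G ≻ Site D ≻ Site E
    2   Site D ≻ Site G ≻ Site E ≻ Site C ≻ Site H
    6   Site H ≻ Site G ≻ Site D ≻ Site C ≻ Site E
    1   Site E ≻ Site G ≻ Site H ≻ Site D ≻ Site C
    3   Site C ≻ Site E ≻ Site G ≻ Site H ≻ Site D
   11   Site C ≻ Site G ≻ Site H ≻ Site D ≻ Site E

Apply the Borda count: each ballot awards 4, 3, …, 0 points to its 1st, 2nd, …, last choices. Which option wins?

Borda scores:
  Site H: 8·3 + 2·0 + 6·4 + 2 + 3·1 + 11·2 = 75
  Site G: 8·2 + 2·3 + 6·3 + 3 + 3·2 + 11·3 = 82
  Site C: 8·4 + 2·1 + 6·1 + 0 + 3·4 + 11·4 = 96
  Site E: 8·0 + 2·2 + 6·0 + 4 + 3·3 + 11·0 = 17
  Site D: 8·1 + 2·4 + 6·2 + 1 + 3·0 + 11·1 = 40
Site C has the highest total.

Site C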